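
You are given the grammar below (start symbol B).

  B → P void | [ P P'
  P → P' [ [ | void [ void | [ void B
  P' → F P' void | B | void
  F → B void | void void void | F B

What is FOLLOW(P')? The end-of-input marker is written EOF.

{ EOF, [, void }

In B → [ P P': P' is at the end, add FOLLOW(B) = { EOF, [, void }.
In P → P' [ [: add FIRST([ [) = { [ }.
In P' → F P' void: add FIRST(void) = { void }.
Union: FOLLOW(P') = { EOF, [, void }.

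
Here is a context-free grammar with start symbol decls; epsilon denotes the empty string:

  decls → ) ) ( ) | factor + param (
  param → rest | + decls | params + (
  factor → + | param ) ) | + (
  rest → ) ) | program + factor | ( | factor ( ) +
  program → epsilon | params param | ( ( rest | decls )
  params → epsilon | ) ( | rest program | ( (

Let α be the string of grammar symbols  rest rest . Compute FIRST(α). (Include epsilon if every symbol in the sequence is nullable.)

{ (, ), + }

Add FIRST(rest) = { (, ), + }; rest is not nullable, stop.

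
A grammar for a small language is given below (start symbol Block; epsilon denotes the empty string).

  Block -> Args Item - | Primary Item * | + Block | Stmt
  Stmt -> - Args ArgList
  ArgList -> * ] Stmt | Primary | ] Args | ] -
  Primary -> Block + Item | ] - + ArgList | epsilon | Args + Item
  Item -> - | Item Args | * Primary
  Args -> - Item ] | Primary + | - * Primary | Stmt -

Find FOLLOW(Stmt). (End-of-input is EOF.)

In Block -> Stmt: Stmt is at the end, add FOLLOW(Block) = { EOF, + }.
In ArgList -> * ] Stmt: Stmt is at the end, add FOLLOW(ArgList) = { EOF, *, +, -, ] }.
In Args -> Stmt -: add FIRST(-) = { - }.
Union: FOLLOW(Stmt) = { EOF, *, +, -, ] }.

{ EOF, *, +, -, ] }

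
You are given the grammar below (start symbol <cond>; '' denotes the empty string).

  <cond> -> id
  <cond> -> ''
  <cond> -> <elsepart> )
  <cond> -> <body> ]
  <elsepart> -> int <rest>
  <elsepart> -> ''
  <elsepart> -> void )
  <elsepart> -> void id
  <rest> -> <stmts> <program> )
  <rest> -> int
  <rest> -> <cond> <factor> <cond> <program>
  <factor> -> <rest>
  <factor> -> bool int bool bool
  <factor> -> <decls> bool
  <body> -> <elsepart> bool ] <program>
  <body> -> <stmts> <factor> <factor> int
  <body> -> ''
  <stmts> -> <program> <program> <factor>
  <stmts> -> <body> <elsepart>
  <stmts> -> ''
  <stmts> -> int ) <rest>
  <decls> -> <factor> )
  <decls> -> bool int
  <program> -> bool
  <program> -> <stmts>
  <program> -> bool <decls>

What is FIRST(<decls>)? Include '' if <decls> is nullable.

From <decls> -> <factor> ): add FIRST(<factor>) = { ), ], bool, id, int, void }.
<decls> -> bool int contributes {bool}.
Union: FIRST(<decls>) = { ), ], bool, id, int, void }.

{ ), ], bool, id, int, void }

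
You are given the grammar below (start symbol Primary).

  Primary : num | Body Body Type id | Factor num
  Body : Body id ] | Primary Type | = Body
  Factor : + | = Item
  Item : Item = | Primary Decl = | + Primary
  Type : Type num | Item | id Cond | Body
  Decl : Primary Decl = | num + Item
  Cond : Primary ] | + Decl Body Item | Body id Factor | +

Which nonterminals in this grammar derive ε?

No nonterminal has an empty production or an RHS whose symbols are all nullable.

{ } (none)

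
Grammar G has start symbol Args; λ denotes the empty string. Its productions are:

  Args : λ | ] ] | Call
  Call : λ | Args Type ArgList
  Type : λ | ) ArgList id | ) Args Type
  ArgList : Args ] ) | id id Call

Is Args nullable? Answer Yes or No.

Yes

Args has an λ-production, so Args ⇒ λ.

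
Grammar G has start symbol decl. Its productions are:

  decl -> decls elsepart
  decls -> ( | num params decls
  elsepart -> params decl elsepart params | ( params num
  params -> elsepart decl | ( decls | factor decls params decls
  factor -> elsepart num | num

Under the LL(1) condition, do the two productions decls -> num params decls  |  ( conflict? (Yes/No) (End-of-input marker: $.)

FIRST(num params decls) = { num } and FIRST(() = { ( }.
The FIRST sets are disjoint and neither alternative is nullable — no conflict.

No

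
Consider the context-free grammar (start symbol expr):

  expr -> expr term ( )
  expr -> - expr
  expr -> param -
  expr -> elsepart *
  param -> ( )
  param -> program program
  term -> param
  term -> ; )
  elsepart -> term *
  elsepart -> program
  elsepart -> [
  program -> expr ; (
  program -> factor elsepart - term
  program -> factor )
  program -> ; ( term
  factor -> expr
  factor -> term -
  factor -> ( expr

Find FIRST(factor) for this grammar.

From factor -> expr: add FIRST(expr) = { (, -, ;, [ }.
From factor -> term -: add FIRST(term) = { (, -, ;, [ }.
factor -> ( expr contributes {(}.
Union: FIRST(factor) = { (, -, ;, [ }.

{ (, -, ;, [ }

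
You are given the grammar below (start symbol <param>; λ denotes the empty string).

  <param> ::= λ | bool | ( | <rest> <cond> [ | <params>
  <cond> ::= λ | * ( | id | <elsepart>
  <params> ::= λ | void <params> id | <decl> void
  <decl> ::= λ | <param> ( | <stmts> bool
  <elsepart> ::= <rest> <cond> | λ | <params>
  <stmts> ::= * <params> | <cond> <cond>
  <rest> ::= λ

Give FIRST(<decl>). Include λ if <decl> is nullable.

<decl> ::= λ contributes λ.
From <decl> ::= <param> (: <param> nullable, take FIRST(<param>) ∪ {(} = { (, *, [, bool, id, void }.
From <decl> ::= <stmts> bool: <stmts> nullable, take FIRST(<stmts>) ∪ {bool} = { (, *, [, bool, id, void }.
Union: FIRST(<decl>) = { (, *, [, bool, id, void, λ }.

{ (, *, [, bool, id, void, λ }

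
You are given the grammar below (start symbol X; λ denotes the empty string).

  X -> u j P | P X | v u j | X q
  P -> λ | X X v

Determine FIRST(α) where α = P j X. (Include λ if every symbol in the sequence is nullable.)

{ j, u, v }

Add FIRST(P)\{λ} = { u, v }; P is nullable, continue.
j is a terminal; add {j} and stop.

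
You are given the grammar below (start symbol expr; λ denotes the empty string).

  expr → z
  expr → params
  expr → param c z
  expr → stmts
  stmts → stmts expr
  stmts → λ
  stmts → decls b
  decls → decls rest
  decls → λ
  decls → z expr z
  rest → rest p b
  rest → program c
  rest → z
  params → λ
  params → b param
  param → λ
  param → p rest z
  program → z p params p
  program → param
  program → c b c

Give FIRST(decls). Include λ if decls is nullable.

From decls → decls rest: decls nullable, take FIRST(decls) ∪ FIRST(rest) = { c, p, z }.
decls → λ contributes λ.
decls → z expr z contributes {z}.
Union: FIRST(decls) = { c, p, z, λ }.

{ c, p, z, λ }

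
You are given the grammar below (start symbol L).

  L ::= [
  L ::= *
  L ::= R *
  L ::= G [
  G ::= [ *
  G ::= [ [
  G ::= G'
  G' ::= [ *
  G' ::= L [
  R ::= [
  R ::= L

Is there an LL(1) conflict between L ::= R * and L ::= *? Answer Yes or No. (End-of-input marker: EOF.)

FIRST(R *) = { *, [ } and FIRST(*) = { * }.
Both contain *, so the two alternatives are not disjoint — LL(1) conflict.

Yes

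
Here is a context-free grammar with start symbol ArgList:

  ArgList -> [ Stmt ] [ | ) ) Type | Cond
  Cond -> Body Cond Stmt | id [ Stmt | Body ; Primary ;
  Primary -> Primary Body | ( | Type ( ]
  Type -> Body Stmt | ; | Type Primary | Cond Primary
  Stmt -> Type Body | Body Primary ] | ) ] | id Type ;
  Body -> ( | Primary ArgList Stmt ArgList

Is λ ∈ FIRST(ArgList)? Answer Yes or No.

No

No nonterminal in this grammar is nullable.
No production of ArgList has an RHS whose symbols are all nullable, so ArgList is not nullable.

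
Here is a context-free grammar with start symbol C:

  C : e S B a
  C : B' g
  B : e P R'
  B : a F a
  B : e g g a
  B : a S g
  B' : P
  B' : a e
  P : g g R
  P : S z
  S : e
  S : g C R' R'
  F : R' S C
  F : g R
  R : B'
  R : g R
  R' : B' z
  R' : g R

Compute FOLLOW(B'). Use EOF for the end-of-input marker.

{ a, e, g, z }

In C : B' g: add FIRST(g) = { g }.
In R : B': B' is at the end, add FOLLOW(R) = { a, e, g, z }.
In R' : B' z: add FIRST(z) = { z }.
Union: FOLLOW(B') = { a, e, g, z }.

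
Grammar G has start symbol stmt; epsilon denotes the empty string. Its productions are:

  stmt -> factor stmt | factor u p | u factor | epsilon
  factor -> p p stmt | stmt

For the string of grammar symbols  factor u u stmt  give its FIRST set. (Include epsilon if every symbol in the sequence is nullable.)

Add FIRST(factor)\{epsilon} = { p, u }; factor is nullable, continue.
u is a terminal; add {u} and stop.

{ p, u }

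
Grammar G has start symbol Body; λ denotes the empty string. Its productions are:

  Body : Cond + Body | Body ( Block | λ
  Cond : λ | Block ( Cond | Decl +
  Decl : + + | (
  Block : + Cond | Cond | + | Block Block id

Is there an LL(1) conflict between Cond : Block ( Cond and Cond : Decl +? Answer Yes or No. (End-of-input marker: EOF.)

FIRST(Block ( Cond) = { (, +, id } and FIRST(Decl +) = { (, + }.
Both contain (, so the two alternatives are not disjoint — LL(1) conflict.

Yes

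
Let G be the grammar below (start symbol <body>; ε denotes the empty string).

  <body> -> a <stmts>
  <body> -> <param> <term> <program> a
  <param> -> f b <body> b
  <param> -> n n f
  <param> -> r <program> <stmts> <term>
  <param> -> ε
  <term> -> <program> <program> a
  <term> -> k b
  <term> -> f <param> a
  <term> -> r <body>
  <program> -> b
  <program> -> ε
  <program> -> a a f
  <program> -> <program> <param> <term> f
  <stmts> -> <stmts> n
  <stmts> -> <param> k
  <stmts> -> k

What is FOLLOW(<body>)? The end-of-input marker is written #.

{ #, a, b, f, k, n, r }

<body> is the start symbol, so # ∈ FOLLOW(<body>).
In <param> -> f b <body> b: add FIRST(b) = { b }.
In <term> -> r <body>: <body> is at the end, add FOLLOW(<term>) = { a, b, f, k, n, r }.
Union: FOLLOW(<body>) = { #, a, b, f, k, n, r }.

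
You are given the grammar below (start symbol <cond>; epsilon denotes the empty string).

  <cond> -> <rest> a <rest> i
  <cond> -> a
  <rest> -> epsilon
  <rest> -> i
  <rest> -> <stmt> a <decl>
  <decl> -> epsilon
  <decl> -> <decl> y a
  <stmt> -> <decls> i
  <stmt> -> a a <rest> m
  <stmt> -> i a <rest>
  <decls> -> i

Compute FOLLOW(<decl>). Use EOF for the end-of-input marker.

In <rest> -> <stmt> a <decl>: <decl> is at the end, add FOLLOW(<rest>) = { a, i, m }.
In <decl> -> <decl> y a: add FIRST(y a) = { y }.
Union: FOLLOW(<decl>) = { a, i, m, y }.

{ a, i, m, y }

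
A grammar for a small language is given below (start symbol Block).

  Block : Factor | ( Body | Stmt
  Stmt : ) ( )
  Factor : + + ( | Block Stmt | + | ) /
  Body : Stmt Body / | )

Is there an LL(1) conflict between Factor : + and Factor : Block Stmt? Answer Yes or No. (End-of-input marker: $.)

FIRST(+) = { + } and FIRST(Block Stmt) = { (, ), + }.
Both contain +, so the two alternatives are not disjoint — LL(1) conflict.

Yes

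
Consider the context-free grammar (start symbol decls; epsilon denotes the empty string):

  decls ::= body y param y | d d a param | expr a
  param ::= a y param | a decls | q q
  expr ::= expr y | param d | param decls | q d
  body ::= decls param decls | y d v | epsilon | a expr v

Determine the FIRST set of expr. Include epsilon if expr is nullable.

{ a, q }

From expr ::= expr y: add FIRST(expr) = { a, q }.
From expr ::= param d: add FIRST(param) = { a, q }.
From expr ::= param decls: add FIRST(param) = { a, q }.
expr ::= q d contributes {q}.
Union: FIRST(expr) = { a, q }.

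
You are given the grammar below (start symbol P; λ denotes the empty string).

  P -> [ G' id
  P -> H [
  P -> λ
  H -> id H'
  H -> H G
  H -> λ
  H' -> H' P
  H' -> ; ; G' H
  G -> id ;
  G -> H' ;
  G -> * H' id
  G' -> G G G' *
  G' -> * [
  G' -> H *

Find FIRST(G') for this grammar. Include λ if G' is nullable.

{ *, ;, id }

From G' -> G G G' *: add FIRST(G) = { *, ;, id }.
G' -> * [ contributes {*}.
From G' -> H *: H nullable, take FIRST(H) ∪ {*} = { *, ;, id }.
Union: FIRST(G') = { *, ;, id }.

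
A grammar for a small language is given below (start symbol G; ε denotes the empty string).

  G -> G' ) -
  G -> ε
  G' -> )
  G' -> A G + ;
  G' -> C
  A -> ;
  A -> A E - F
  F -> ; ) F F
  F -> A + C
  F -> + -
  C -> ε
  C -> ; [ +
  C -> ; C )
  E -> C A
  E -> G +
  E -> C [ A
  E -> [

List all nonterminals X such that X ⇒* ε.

{ C, G, G' }

Directly nullable (have an ε-production): G, C.
G' -> C with every symbol nullable, so G' is nullable.
No other nonterminal has a production whose RHS symbols are all nullable.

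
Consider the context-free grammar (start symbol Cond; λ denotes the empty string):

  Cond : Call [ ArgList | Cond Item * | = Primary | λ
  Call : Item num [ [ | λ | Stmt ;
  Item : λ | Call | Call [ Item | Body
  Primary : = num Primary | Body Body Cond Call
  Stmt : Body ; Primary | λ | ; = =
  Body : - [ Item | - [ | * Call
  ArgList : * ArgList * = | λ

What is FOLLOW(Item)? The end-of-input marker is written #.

In Cond : Cond Item *: add FIRST(*) = { * }.
In Call : Item num [ [: add FIRST(num [ [) = { num }.
In Item : Call [ Item: Item is at the end, add FOLLOW(Item) = { #, *, -, ;, =, [, num }.
In Body : - [ Item: Item is at the end, add FOLLOW(Body) = { #, *, -, ;, =, [, num }.
Union: FOLLOW(Item) = { #, *, -, ;, =, [, num }.

{ #, *, -, ;, =, [, num }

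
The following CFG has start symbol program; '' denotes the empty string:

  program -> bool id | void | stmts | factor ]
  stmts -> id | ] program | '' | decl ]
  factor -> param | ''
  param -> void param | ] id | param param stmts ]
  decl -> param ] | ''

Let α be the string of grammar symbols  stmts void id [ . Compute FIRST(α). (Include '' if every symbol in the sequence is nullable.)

Add FIRST(stmts)\{''} = { ], id, void }; stmts is nullable, continue.
void is a terminal; add {void} and stop.

{ ], id, void }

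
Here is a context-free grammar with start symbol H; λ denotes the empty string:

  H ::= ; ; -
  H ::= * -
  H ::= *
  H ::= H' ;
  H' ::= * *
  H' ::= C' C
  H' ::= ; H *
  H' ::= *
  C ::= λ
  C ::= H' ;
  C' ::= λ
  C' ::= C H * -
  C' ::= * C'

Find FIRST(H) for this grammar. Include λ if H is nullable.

{ *, ; }

H ::= ; ; - contributes {;}.
H ::= * - contributes {*}.
H ::= * contributes {*}.
From H ::= H' ;: H' nullable, take FIRST(H') ∪ {;} = { *, ; }.
Union: FIRST(H) = { *, ; }.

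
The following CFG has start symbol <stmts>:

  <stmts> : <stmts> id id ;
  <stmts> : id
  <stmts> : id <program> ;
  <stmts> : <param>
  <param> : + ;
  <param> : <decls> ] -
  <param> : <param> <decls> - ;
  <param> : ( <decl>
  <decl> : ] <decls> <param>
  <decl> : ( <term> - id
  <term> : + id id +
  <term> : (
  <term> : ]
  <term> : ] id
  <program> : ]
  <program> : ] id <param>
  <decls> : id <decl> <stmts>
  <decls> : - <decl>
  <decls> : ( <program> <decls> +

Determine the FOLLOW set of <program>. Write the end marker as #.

{ (, -, ;, id }

In <stmts> : id <program> ;: add FIRST(;) = { ; }.
In <decls> : ( <program> <decls> +: add FIRST(<decls> +) = { (, -, id }.
Union: FOLLOW(<program>) = { (, -, ;, id }.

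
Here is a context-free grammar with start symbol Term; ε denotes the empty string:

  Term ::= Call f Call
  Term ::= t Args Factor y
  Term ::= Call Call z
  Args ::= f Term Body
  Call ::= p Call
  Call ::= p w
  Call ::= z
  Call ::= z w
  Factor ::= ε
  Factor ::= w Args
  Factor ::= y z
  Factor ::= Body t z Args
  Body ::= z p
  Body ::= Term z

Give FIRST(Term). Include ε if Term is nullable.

{ p, t, z }

From Term ::= Call f Call: add FIRST(Call) = { p, z }.
Term ::= t Args Factor y contributes {t}.
From Term ::= Call Call z: add FIRST(Call) = { p, z }.
Union: FIRST(Term) = { p, t, z }.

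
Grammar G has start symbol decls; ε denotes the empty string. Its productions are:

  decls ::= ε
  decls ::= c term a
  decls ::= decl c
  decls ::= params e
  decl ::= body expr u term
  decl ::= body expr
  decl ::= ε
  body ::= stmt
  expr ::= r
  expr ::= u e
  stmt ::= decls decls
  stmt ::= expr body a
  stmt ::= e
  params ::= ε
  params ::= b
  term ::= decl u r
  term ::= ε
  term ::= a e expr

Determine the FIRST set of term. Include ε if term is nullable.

{ a, b, c, e, r, u, ε }

From term ::= decl u r: decl nullable, take FIRST(decl) ∪ {u} = { b, c, e, r, u }.
term ::= ε contributes ε.
term ::= a e expr contributes {a}.
Union: FIRST(term) = { a, b, c, e, r, u, ε }.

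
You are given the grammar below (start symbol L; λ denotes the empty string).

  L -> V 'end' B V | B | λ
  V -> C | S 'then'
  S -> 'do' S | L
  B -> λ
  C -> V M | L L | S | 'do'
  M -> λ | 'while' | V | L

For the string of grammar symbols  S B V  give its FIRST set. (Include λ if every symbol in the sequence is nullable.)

{ 'do', 'end', 'then', 'while', λ }

Add FIRST(S)\{λ} = { 'do', 'end', 'then', 'while' }; S is nullable, continue.
Add FIRST(B)\{λ} = {  }; B is nullable, continue.
Add FIRST(V)\{λ} = { 'do', 'end', 'then', 'while' }; V is nullable, continue.
Every symbol is nullable, so include λ.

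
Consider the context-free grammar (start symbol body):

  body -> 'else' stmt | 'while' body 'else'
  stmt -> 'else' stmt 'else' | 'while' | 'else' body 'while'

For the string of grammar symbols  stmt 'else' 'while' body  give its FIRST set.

Add FIRST(stmt) = { 'else', 'while' }; stmt is not nullable, stop.

{ 'else', 'while' }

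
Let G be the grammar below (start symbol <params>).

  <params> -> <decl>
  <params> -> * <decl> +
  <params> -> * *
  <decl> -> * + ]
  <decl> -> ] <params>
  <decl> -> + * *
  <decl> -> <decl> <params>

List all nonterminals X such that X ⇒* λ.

{ } (none)

No nonterminal has an empty production or an RHS whose symbols are all nullable.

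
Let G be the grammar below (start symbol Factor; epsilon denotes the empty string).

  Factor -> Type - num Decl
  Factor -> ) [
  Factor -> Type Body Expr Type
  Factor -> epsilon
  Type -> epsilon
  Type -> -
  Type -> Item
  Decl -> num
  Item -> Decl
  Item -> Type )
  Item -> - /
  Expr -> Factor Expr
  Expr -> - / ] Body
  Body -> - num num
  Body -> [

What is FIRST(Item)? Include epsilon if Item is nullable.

From Item -> Decl: add FIRST(Decl) = { num }.
From Item -> Type ): Type nullable, take FIRST(Type) ∪ {)} = { ), -, num }.
Item -> - / contributes {-}.
Union: FIRST(Item) = { ), -, num }.

{ ), -, num }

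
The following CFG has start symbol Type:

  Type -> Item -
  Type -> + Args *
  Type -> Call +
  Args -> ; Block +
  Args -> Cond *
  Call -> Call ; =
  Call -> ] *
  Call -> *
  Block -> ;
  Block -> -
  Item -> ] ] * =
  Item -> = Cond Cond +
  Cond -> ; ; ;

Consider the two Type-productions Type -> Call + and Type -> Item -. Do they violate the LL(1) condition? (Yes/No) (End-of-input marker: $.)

Yes

FIRST(Call +) = { *, ] } and FIRST(Item -) = { =, ] }.
Both contain ], so the two alternatives are not disjoint — LL(1) conflict.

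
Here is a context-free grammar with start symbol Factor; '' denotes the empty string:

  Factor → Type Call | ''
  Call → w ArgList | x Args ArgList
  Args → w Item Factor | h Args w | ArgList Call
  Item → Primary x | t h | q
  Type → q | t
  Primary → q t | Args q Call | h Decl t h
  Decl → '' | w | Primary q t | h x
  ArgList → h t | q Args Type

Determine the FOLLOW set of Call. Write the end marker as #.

{ #, h, q, t, w, x }

In Factor → Type Call: Call is at the end, add FOLLOW(Factor) = { #, h, q, t, w }.
In Args → ArgList Call: Call is at the end, add FOLLOW(Args) = { h, q, t, w }.
In Primary → Args q Call: Call is at the end, add FOLLOW(Primary) = { q, x }.
Union: FOLLOW(Call) = { #, h, q, t, w, x }.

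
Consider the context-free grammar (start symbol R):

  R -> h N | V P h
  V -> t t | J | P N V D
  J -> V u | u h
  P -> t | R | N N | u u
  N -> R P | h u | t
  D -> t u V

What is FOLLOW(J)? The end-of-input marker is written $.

In V -> J: J is at the end, add FOLLOW(V) = { h, t, u }.
Union: FOLLOW(J) = { h, t, u }.

{ h, t, u }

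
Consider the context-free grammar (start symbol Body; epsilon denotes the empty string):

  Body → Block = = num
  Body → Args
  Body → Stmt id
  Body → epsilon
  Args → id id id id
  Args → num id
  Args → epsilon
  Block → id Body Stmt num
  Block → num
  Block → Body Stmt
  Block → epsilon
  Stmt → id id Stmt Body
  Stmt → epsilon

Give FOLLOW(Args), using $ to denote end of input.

In Body → Args: Args is at the end, add FOLLOW(Body) = { $, =, id, num }.
Union: FOLLOW(Args) = { $, =, id, num }.

{ $, =, id, num }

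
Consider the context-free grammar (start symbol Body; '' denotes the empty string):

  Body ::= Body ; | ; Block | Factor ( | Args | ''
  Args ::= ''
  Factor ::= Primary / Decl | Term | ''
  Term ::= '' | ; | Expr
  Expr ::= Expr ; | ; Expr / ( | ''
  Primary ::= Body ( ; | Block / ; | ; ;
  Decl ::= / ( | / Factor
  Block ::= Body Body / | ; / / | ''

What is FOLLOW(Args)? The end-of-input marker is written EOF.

In Body ::= Args: Args is at the end, add FOLLOW(Body) = { EOF, (, /, ; }.
Union: FOLLOW(Args) = { EOF, (, /, ; }.

{ EOF, (, /, ; }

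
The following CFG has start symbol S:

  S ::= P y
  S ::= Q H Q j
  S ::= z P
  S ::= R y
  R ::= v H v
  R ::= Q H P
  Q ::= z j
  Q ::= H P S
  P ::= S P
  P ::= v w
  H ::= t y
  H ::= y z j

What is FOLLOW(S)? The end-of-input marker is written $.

{ $, j, t, v, y, z }

S is the start symbol, so $ ∈ FOLLOW(S).
In Q ::= H P S: S is at the end, add FOLLOW(Q) = { j, t, y }.
In P ::= S P: add FIRST(P) = { t, v, y, z }.
Union: FOLLOW(S) = { $, j, t, v, y, z }.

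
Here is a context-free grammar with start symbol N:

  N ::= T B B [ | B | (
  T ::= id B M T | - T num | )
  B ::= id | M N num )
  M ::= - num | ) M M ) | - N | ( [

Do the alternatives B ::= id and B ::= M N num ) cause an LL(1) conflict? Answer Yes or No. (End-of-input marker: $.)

No

FIRST(id) = { id } and FIRST(M N num )) = { (, ), - }.
The FIRST sets are disjoint and neither alternative is nullable — no conflict.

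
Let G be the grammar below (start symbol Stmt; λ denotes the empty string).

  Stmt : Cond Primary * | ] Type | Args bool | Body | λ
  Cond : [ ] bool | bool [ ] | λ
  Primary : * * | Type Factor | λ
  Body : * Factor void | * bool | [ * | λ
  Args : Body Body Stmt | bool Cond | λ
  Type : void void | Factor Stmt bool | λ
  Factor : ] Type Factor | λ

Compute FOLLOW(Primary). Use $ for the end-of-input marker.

In Stmt : Cond Primary *: add FIRST(*) = { * }.
Union: FOLLOW(Primary) = { * }.

{ * }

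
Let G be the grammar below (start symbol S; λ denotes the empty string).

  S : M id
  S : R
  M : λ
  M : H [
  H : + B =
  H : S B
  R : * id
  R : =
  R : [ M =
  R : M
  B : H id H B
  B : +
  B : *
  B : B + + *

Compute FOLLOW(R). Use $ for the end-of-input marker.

In S : R: R is at the end, add FOLLOW(S) = { $, *, +, =, [, id }.
Union: FOLLOW(R) = { $, *, +, =, [, id }.

{ $, *, +, =, [, id }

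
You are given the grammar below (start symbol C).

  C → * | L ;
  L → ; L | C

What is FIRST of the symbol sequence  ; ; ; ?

{ ; }

; is a terminal; add {;} and stop.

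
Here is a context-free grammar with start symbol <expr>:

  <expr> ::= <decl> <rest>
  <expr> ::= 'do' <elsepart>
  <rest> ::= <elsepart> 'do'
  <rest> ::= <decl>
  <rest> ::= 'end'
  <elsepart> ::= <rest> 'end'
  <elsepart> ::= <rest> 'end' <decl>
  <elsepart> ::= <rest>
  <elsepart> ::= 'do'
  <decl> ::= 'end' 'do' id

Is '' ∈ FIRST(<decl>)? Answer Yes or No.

No

No nonterminal in this grammar is nullable.
No production of <decl> has an RHS whose symbols are all nullable, so <decl> is not nullable.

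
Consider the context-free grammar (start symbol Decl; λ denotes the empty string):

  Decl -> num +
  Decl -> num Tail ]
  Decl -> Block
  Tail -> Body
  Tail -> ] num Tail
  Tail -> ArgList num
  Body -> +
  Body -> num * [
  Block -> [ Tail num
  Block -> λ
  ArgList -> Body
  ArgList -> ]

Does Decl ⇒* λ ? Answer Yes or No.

Yes

Decl -> Block and each of Block is nullable, so Decl ⇒* λ.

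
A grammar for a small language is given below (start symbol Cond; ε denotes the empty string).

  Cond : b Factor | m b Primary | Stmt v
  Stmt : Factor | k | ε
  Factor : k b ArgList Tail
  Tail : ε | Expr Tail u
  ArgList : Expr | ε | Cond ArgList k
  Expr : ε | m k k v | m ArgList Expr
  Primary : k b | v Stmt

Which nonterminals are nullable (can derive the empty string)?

Directly nullable (have an ε-production): Stmt, Tail, ArgList, Expr.
No other nonterminal has a production whose RHS symbols are all nullable.

{ ArgList, Expr, Stmt, Tail }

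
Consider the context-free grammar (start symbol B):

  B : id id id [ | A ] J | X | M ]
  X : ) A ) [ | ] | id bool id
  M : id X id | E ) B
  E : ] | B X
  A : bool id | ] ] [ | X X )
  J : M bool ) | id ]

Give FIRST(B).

B : id id id [ contributes {id}.
From B : A ] J: add FIRST(A) = { ), ], bool, id }.
From B : X: add FIRST(X) = { ), ], id }.
From B : M ]: add FIRST(M) = { ), ], bool, id }.
Union: FIRST(B) = { ), ], bool, id }.

{ ), ], bool, id }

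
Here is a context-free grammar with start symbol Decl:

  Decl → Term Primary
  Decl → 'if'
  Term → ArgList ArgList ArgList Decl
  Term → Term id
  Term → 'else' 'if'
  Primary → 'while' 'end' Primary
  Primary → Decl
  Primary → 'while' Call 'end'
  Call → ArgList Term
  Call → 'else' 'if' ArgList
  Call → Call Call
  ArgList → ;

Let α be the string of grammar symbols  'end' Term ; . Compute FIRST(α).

{ 'end' }

'end' is a terminal; add {'end'} and stop.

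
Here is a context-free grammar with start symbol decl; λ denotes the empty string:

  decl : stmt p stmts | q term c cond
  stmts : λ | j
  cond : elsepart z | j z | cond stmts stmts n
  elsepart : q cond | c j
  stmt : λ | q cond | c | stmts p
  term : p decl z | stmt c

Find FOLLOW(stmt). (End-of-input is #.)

{ c, p }

In decl : stmt p stmts: add FIRST(p stmts) = { p }.
In term : stmt c: add FIRST(c) = { c }.
Union: FOLLOW(stmt) = { c, p }.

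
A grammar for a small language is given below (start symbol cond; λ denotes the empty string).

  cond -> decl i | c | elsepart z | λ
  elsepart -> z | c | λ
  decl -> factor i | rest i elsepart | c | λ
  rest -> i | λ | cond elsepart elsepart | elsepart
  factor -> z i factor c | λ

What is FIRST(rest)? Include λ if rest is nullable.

{ c, i, z, λ }

rest -> i contributes {i}.
rest -> λ contributes λ.
From rest -> cond elsepart elsepart: cond, elsepart, elsepart nullable, take FIRST(cond) ∪ FIRST(elsepart) ∪ FIRST(elsepart) = { c, i, z }; also λ since the whole RHS is nullable.
From rest -> elsepart: add FIRST(elsepart) = { c, z, λ } (including λ since elsepart is nullable).
Union: FIRST(rest) = { c, i, z, λ }.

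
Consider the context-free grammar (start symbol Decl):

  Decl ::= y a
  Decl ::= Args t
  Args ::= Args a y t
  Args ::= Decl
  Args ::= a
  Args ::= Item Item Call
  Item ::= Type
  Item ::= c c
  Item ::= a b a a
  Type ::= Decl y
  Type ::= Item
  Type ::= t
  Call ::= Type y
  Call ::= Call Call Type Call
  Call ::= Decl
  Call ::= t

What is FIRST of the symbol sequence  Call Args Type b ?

{ a, c, t, y }

Add FIRST(Call) = { a, c, t, y }; Call is not nullable, stop.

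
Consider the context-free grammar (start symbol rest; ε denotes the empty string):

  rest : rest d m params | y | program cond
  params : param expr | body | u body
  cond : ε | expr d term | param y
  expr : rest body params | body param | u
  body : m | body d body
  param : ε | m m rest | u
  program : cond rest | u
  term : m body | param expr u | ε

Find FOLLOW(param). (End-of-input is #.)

In params : param expr: add FIRST(expr) = { m, u, y }.
In cond : param y: add FIRST(y) = { y }.
In expr : body param: param is at the end, add FOLLOW(expr) = { #, d, m, u, y }.
In term : param expr u: add FIRST(expr u) = { m, u, y }.
Union: FOLLOW(param) = { #, d, m, u, y }.

{ #, d, m, u, y }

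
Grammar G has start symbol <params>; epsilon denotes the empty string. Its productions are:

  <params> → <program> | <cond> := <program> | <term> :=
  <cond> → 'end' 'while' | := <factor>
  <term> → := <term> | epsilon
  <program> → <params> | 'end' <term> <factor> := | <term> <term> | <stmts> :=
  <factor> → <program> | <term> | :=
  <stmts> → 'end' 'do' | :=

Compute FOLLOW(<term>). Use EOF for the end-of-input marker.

{ EOF, 'end', := }

In <params> → <term> :=: add FIRST(:=) = { := }.
In <term> → := <term>: <term> is at the end, add FOLLOW(<term>) = { EOF, 'end', := }.
In <program> → 'end' <term> <factor> :=: add FIRST(<factor> :=) = { 'end', := }.
In <program> → <term> <term>: add FIRST(<term>)\{epsilon} = { := }.
  Since <term> is nullable, also add FOLLOW(<program>) = { EOF, := }.
In <program> → <term> <term>: <term> is at the end, add FOLLOW(<program>) = { EOF, := }.
In <factor> → <term>: <term> is at the end, add FOLLOW(<factor>) = { := }.
Union: FOLLOW(<term>) = { EOF, 'end', := }.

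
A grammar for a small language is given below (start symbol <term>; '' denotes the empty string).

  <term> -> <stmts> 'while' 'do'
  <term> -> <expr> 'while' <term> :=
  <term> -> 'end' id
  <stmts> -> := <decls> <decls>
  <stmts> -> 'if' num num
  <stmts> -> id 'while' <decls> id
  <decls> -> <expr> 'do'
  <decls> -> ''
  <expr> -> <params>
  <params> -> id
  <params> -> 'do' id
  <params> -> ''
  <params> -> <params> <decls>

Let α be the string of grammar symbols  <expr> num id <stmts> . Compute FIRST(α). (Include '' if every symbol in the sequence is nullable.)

Add FIRST(<expr>)\{''} = { 'do', id }; <expr> is nullable, continue.
num is a terminal; add {num} and stop.

{ 'do', id, num }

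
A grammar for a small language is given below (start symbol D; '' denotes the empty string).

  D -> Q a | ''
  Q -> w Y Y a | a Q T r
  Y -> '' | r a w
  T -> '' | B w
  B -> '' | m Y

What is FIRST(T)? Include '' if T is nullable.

{ m, w, '' }

T -> '' contributes ''.
From T -> B w: B nullable, take FIRST(B) ∪ {w} = { m, w }.
Union: FIRST(T) = { m, w, '' }.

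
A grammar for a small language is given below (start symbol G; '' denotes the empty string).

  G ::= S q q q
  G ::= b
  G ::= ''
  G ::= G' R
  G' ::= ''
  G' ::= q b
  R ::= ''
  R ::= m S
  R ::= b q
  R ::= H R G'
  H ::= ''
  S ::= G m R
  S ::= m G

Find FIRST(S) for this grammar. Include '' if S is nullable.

From S ::= G m R: G nullable, take FIRST(G) ∪ {m} = { b, m, q }.
S ::= m G contributes {m}.
Union: FIRST(S) = { b, m, q }.

{ b, m, q }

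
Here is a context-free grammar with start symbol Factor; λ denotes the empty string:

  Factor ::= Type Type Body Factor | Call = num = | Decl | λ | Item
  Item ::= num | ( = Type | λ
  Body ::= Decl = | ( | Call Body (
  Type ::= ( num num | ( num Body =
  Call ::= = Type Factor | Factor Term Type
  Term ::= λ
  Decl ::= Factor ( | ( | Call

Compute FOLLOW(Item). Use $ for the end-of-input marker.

In Factor ::= Item: Item is at the end, add FOLLOW(Factor) = { $, (, =, num }.
Union: FOLLOW(Item) = { $, (, =, num }.

{ $, (, =, num }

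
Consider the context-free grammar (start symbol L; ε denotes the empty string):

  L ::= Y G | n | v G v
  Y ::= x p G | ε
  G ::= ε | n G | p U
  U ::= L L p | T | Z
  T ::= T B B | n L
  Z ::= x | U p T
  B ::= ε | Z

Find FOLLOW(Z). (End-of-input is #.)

In U ::= Z: Z is at the end, add FOLLOW(U) = { #, n, p, v, x }.
In B ::= Z: Z is at the end, add FOLLOW(B) = { #, n, p, v, x }.
Union: FOLLOW(Z) = { #, n, p, v, x }.

{ #, n, p, v, x }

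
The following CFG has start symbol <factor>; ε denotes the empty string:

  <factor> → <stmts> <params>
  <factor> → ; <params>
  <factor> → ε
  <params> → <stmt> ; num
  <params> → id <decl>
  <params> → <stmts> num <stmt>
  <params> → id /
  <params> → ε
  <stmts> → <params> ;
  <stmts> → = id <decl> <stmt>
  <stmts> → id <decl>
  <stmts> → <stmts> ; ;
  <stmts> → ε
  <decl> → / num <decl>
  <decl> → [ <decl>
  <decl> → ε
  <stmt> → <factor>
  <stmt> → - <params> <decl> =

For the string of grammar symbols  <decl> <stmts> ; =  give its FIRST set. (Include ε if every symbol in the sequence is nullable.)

Add FIRST(<decl>)\{ε} = { /, [ }; <decl> is nullable, continue.
Add FIRST(<stmts>)\{ε} = { -, ;, =, id, num }; <stmts> is nullable, continue.
; is a terminal; add {;} and stop.

{ -, /, ;, =, [, id, num }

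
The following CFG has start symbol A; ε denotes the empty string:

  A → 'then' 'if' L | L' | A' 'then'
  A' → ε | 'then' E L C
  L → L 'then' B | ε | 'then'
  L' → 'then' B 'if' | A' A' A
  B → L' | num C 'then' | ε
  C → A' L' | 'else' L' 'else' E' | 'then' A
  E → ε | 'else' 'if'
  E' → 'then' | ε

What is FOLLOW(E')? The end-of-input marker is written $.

{ 'then' }

In C → 'else' L' 'else' E': E' is at the end, add FOLLOW(C) = { 'then' }.
Union: FOLLOW(E') = { 'then' }.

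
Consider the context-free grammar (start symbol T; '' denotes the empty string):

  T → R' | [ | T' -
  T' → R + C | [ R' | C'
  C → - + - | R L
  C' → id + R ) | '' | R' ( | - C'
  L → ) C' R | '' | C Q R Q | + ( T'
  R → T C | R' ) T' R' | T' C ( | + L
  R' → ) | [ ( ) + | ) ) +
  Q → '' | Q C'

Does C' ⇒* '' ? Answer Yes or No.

Yes

C' has an ''-production, so C' ⇒ ''.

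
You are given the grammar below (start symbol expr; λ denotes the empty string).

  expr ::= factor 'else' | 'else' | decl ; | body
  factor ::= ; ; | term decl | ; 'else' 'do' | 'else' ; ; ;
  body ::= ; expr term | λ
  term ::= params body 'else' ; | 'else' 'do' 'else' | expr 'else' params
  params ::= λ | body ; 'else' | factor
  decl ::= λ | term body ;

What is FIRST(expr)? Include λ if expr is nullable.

{ 'else', ;, λ }

From expr ::= factor 'else': add FIRST(factor) = { 'else', ; }.
expr ::= 'else' contributes {'else'}.
From expr ::= decl ;: decl nullable, take FIRST(decl) ∪ {;} = { 'else', ; }.
From expr ::= body: add FIRST(body) = { ;, λ } (including λ since body is nullable).
Union: FIRST(expr) = { 'else', ;, λ }.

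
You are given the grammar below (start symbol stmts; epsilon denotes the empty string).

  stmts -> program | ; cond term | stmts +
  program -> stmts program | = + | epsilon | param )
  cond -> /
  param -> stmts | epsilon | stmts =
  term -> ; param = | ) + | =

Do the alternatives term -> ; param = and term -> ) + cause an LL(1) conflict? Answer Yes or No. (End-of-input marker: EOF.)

No

FIRST(; param =) = { ; } and FIRST() +) = { ) }.
The FIRST sets are disjoint and neither alternative is nullable — no conflict.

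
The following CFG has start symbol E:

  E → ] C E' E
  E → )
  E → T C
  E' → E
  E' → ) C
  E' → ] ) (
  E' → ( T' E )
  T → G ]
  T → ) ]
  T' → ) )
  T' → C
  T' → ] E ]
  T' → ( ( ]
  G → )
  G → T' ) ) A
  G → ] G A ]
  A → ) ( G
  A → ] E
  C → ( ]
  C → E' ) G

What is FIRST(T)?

From T → G ]: add FIRST(G) = { (, ), ] }.
T → ) ] contributes {)}.
Union: FIRST(T) = { (, ), ] }.

{ (, ), ] }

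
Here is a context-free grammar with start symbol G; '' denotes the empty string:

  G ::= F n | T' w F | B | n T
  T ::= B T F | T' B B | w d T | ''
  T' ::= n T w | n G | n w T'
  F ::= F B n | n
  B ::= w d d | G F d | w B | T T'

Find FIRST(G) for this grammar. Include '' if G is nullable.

{ n, w }

From G ::= F n: add FIRST(F) = { n }.
From G ::= T' w F: add FIRST(T') = { n }.
From G ::= B: add FIRST(B) = { n, w }.
G ::= n T contributes {n}.
Union: FIRST(G) = { n, w }.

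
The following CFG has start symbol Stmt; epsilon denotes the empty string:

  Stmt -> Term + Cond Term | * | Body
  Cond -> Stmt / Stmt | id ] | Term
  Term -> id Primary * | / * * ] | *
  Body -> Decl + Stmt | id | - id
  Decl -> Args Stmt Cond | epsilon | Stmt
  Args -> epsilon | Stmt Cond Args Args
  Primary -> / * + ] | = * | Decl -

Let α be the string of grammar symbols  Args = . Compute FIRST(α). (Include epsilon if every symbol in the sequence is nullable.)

{ *, +, -, /, =, id }

Add FIRST(Args)\{epsilon} = { *, +, -, /, id }; Args is nullable, continue.
= is a terminal; add {=} and stop.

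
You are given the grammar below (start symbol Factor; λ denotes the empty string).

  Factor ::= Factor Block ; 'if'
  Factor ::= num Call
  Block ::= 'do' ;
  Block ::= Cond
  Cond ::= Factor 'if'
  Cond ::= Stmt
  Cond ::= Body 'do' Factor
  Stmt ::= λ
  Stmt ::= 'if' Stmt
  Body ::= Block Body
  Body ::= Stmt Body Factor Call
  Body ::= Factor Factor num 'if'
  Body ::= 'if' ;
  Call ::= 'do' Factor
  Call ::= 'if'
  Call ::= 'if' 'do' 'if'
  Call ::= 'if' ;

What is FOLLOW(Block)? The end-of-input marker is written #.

{ 'do', 'if', ;, num }

In Factor ::= Factor Block ; 'if': add FIRST(; 'if') = { ; }.
In Body ::= Block Body: add FIRST(Body) = { 'do', 'if', num }.
Union: FOLLOW(Block) = { 'do', 'if', ;, num }.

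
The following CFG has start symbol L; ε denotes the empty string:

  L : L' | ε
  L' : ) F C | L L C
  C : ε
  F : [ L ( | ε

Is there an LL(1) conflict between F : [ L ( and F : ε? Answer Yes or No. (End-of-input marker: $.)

No

FIRST([ L () = { [ } and FIRST(ε) = { ε }.
The second is nullable but FOLLOW(F) = { $, (, ) } is disjoint from FIRST of the first.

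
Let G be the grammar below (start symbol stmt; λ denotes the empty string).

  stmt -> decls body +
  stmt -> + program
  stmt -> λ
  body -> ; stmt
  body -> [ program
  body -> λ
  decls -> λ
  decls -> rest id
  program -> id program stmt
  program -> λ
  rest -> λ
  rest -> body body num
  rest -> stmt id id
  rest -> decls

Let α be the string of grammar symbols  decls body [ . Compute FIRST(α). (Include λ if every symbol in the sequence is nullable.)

{ +, ;, [, id, num }

Add FIRST(decls)\{λ} = { +, ;, [, id, num }; decls is nullable, continue.
Add FIRST(body)\{λ} = { ;, [ }; body is nullable, continue.
[ is a terminal; add {[} and stop.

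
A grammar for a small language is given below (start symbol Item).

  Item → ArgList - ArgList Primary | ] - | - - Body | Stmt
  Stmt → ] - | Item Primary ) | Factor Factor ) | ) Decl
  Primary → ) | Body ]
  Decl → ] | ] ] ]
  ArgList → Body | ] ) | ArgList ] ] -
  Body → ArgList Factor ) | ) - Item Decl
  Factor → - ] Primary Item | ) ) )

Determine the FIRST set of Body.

{ ), ] }

From Body → ArgList Factor ): add FIRST(ArgList) = { ), ] }.
Body → ) - Item Decl contributes {)}.
Union: FIRST(Body) = { ), ] }.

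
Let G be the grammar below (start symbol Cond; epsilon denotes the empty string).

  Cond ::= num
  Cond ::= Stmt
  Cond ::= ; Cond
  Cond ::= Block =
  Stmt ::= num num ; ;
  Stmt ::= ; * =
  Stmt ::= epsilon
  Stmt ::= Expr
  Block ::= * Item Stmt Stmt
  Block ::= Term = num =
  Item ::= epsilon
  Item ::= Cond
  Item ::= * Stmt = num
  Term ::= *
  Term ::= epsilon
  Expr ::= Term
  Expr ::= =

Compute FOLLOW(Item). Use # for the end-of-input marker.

In Block ::= * Item Stmt Stmt: add FIRST(Stmt Stmt)\{epsilon} = { *, ;, =, num }.
  Since Stmt Stmt is nullable, also add FOLLOW(Block) = { = }.
Union: FOLLOW(Item) = { *, ;, =, num }.

{ *, ;, =, num }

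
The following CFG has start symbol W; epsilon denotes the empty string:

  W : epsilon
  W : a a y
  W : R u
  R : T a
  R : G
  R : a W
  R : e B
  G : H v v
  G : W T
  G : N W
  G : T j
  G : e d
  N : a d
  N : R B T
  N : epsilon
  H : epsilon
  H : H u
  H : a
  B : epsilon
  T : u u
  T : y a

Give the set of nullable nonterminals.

{ B, G, H, N, R, W }

Directly nullable (have an epsilon-production): W, N, H, B.
G : N W with every symbol nullable, so G is nullable.
R : G with every symbol nullable, so R is nullable.
No other nonterminal has a production whose RHS symbols are all nullable.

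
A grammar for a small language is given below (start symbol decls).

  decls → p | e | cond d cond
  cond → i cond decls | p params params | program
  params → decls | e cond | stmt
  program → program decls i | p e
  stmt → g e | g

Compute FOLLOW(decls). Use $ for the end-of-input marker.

{ $, d, e, g, i, p }

decls is the start symbol, so $ ∈ FOLLOW(decls).
In cond → i cond decls: decls is at the end, add FOLLOW(cond) = { $, d, e, g, i, p }.
In params → decls: decls is at the end, add FOLLOW(params) = { $, d, e, g, i, p }.
In program → program decls i: add FIRST(i) = { i }.
Union: FOLLOW(decls) = { $, d, e, g, i, p }.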